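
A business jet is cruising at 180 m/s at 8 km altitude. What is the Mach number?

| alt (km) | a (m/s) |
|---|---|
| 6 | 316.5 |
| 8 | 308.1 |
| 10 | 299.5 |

M = 0.584

At 8 km, from the table: a = 308.1 m/s.
M = v/a = 180 / 308.1 = 0.584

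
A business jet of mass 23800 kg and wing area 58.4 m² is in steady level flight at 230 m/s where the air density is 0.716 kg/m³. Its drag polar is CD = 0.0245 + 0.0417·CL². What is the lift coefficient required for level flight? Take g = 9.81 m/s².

Weight W = mg = 23800 × 9.81 = 2.3348×10^5 N; in level flight L = W.
Dynamic pressure q = 0.5 × 0.716 × 230² = 18940 Pa.
CL = 2W/(ρv²S) = 2×2.3348×10^5/(0.716×230²×58.4) = 0.2111.

CL = 0.211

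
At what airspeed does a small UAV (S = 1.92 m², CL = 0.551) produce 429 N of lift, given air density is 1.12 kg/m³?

L = ½ρv²S·CL ⇒ v = √(2L/(ρ·S·CL))
v = √(2 × 429 / (1.12 × 1.92 × 0.551)) = √724.1 = 26.9 m/s

v = 26.9 m/s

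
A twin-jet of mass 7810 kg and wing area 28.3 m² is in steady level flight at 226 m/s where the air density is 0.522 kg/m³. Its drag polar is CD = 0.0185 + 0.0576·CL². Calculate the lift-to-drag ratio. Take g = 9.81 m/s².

L/D = 9.73

Weight W = mg = 7810 × 9.81 = 76616 N; in level flight L = W.
Dynamic pressure q = 0.5 × 0.522 × 226² = 13330 Pa.
CL = 2W/(ρv²S) = 2×76616/(0.522×226²×28.3) = 0.2031.
CD = 0.0185 + 0.0576 × 0.2031² = 0.02088.
L/D = CL/CD = 0.2031 / 0.02088 = 9.73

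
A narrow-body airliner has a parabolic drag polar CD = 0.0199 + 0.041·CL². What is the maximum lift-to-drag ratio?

(L/D)max = 17.5

For CD = CD0 + K·CL², (L/D)max occurs at CL* = √(CD0/K) and equals 1/(2√(K·CD0)).
(L/D)max = 1/(2√(0.041 × 0.0199)) = 1/(2 × 0.02856) = 17.5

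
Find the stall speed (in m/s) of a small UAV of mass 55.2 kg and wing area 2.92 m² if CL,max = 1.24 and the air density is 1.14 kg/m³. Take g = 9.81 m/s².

Stall occurs when L = W at CL,max. W = mg = 55.2 × 9.81 = 541.5 N.
From L = ½ρV²S·CL,max = W: V_stall = √(2W/(ρSCL,max)) = √(2·541.5/(1.14·2.92·1.24))
V_stall = √262.4 = 16.2 m/s

V_stall = 16.2 m/s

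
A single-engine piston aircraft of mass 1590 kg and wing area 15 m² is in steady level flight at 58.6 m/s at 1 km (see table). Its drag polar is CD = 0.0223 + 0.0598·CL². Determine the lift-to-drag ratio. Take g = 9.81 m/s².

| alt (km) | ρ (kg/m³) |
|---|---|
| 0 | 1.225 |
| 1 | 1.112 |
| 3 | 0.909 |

At 1 km, from the table: ρ = 1.112 kg/m³.
Level flight ⇒ L = W = m·g = 1590 × 9.81 = 15598 N.
q = ½ρv² = ½ × 1.112 × 58.6² = 1909 Pa.
Required CL = L/(qS) = 15598/(1909·15) = 0.5446.
CD = 0.0223 + 0.0598 × 0.5446² = 0.04004.
L/D = CL/CD = 0.5446 / 0.04004 = 13.6

L/D = 13.6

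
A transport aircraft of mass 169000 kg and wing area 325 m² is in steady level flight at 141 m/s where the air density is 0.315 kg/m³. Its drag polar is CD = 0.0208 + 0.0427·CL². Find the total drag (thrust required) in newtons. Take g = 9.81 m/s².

D = 1.36×10^5 N

In steady level flight, lift balances weight: W = mg = 169000 × 9.81 = 1.6579×10^6 N.
q = ½ρv² = ½ × 0.315 × 141² = 3131 Pa.
Required CL = L/(qS) = 1.6579×10^6/(3131·325) = 1.629.
CD = 0.0208 + 0.0427 × 1.629² = 0.1341.
D = q·S·CD = 3131 × 325 × 0.1341 = 1.365×10^5 N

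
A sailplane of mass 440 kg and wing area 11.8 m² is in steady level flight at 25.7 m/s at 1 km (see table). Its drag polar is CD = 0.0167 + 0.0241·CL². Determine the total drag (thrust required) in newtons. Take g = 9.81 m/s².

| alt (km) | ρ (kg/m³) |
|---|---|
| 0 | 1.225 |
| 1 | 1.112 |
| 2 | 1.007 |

D = 176 N

At 1 km, from the table: ρ = 1.112 kg/m³.
Level flight ⇒ L = W = m·g = 440 × 9.81 = 4316.4 N.
Dynamic pressure q = 0.5 × 1.112 × 25.7² = 367.2 Pa.
Required CL = L/(qS) = 4316.4/(367.2·11.8) = 0.9961.
CD = 0.0167 + 0.0241 × 0.9961² = 0.04061.
D = q·S·CD = 367.2 × 11.8 × 0.04061 = 176 N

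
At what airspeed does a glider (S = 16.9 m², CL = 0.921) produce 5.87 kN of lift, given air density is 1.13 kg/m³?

v = 25.8 m/s

L = ½ρv²S·CL ⇒ v = √(2L/(ρ·S·CL))
v = √(2 × 5870 / (1.13 × 16.9 × 0.921)) = √667.5 = 25.8 m/s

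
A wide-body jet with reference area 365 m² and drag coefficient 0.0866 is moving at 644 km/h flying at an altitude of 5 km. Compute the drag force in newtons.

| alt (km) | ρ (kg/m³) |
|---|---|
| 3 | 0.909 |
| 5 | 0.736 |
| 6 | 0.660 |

At 5 km, from the table: ρ = 0.736 kg/m³.
Convert speed: v = 644 km/h ÷ 3.6 = 178.9 m/s.
D = ½ρv²S·CD = ½ × 0.736 × 178.9² × 365 × 0.0866 = 3.72×10^5 N ≈ 372 kN

D = 3.72×10^5 N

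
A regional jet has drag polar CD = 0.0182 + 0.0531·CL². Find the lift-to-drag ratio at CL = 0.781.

CD = 0.0182 + 0.0531 × 0.781² = 0.05059
L/D = CL/CD = 0.781 / 0.05059 = 15.4

L/D = 15.4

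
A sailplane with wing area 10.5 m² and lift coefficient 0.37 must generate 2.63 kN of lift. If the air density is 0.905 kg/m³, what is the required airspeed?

L = ½ρv²S·CL ⇒ v = √(2L/(ρ·S·CL))
v = √(2 × 2630 / (0.905 × 10.5 × 0.37)) = √1496 = 38.7 m/s

v = 38.7 m/s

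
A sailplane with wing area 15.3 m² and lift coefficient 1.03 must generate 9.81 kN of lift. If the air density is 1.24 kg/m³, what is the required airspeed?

L = ½ρv²S·CL ⇒ v = √(2L/(ρ·S·CL))
v = √(2 × 9810 / (1.24 × 15.3 × 1.03)) = √1004 = 31.7 m/s

v = 31.7 m/s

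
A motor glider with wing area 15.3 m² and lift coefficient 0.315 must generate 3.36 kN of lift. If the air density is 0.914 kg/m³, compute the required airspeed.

L = ½ρv²S·CL ⇒ v = √(2L/(ρ·S·CL))
v = √(2 × 3360 / (0.914 × 15.3 × 0.315)) = √1526 = 39.1 m/s

v = 39.1 m/s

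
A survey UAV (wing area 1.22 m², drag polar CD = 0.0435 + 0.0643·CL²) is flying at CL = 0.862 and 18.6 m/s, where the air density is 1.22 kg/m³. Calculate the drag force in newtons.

D = 23.5 N

CD = 0.0435 + 0.0643 × 0.862² = 0.09128
D = ½ρv²S·CD = ½ × 1.22 × 18.6² × 1.22 × 0.09128 = 23.5 N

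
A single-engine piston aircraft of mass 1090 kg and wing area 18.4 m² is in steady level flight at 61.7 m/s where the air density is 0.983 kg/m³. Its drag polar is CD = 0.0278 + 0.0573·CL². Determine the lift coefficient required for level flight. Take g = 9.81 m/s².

In steady level flight, lift balances weight: W = mg = 1090 × 9.81 = 10693 N.
q = ½ρv² = ½ × 0.983 × 61.7² = 1871 Pa.
CL = 2W/(ρv²S) = 2×10693/(0.983×61.7²×18.4) = 0.3106.

CL = 0.311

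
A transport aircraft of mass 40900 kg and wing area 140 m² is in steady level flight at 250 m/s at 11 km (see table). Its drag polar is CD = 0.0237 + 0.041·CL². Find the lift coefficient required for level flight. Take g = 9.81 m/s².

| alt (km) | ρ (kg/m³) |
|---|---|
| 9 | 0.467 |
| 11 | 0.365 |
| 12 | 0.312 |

At 11 km, from the table: ρ = 0.365 kg/m³.
Level flight ⇒ L = W = m·g = 40900 × 9.81 = 4.0123×10^5 N.
Dynamic pressure q = 0.5 × 0.365 × 250² = 11410 Pa.
CL = W/(q·S) = 4.0123×10^5 / (11410 × 140) = 0.2513.

CL = 0.251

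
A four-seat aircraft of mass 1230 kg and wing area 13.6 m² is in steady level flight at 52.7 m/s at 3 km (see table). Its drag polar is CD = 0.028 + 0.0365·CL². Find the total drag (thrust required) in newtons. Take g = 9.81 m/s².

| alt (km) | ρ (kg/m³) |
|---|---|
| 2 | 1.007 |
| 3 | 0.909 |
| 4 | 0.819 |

At 3 km, from the table: ρ = 0.909 kg/m³.
In steady level flight, lift balances weight: W = mg = 1230 × 9.81 = 12066 N.
Dynamic pressure q = 0.5 × 0.909 × 52.7² = 1262 Pa.
CL = W/(q·S) = 12066 / (1262 × 13.6) = 0.7029.
CD = 0.028 + 0.0365 × 0.7029² = 0.04603.
D = q·S·CD = 1262 × 13.6 × 0.04603 = 790.2 N

D = 790 N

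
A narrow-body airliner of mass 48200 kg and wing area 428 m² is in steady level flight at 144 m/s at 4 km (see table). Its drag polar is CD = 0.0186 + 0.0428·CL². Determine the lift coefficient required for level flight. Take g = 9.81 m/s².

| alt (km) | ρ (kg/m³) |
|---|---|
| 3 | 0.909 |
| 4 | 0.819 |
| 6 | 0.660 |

CL = 0.13

At 4 km, from the table: ρ = 0.819 kg/m³.
In steady level flight, lift balances weight: W = mg = 48200 × 9.81 = 4.7284×10^5 N.
Dynamic pressure q = 0.5 × 0.819 × 144² = 8491 Pa.
Required CL = L/(qS) = 4.7284×10^5/(8491·428) = 0.1301.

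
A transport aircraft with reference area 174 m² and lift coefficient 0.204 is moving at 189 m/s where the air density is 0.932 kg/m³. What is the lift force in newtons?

L = 5.91×10^5 N

L = ½ρv²S·CL = ½ × 0.932 × 189² × 174 × 0.204 = 5.91×10^5 N ≈ 591 kN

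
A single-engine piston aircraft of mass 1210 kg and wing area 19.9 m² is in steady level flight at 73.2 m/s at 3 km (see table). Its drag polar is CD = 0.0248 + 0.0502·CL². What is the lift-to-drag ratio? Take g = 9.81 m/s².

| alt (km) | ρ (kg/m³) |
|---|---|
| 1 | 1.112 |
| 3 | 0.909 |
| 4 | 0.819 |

L/D = 8.81

At 3 km, from the table: ρ = 0.909 kg/m³.
Weight W = mg = 1210 × 9.81 = 11870 N; in level flight L = W.
q = ½ρv² = ½ × 0.909 × 73.2² = 2435 Pa.
Required CL = L/(qS) = 11870/(2435·19.9) = 0.2449.
CD = 0.0248 + 0.0502 × 0.2449² = 0.02781.
L/D = CL/CD = 0.2449 / 0.02781 = 8.81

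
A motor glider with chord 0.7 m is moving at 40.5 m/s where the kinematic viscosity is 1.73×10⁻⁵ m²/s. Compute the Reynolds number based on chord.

Re = 1.64×10^6

Re = v·c/ν = 40.5 × 0.7 / (1.73×10⁻⁵) = 1.64×10^6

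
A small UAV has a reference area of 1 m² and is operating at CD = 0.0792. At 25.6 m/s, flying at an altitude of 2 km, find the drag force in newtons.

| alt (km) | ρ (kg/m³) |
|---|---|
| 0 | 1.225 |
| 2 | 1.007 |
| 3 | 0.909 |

At 2 km, from the table: ρ = 1.007 kg/m³.
D = ½ρv²S·CD = ½ × 1.007 × 25.6² × 1 × 0.0792 = 26.1 N

D = 26.1 N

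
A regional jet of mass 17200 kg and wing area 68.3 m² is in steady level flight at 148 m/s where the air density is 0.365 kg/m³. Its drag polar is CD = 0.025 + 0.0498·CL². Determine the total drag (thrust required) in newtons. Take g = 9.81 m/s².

Weight W = mg = 17200 × 9.81 = 1.6873×10^5 N; in level flight L = W.
Dynamic pressure q = 0.5 × 0.365 × 148² = 3997 Pa.
CL = W/(q·S) = 1.6873×10^5 / (3997 × 68.3) = 0.618.
CD = 0.025 + 0.0498 × 0.618² = 0.04402.
D = q·S·CD = 3997 × 68.3 × 0.04402 = 12020 N

D = 12000 N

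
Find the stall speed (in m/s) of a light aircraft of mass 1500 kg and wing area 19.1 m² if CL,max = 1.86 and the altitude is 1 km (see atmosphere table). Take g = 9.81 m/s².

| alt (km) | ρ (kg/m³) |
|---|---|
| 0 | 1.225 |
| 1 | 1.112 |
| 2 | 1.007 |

At 1 km, from the table: ρ = 1.112 kg/m³.
Stall occurs when L = W at CL,max. W = mg = 1500 × 9.81 = 14720 N.
From L = ½ρV²S·CL,max = W: V_stall = √(2W/(ρSCL,max)) = √(2·14720/(1.112·19.1·1.86))
V_stall = √745 = 27.3 m/s

V_stall = 27.3 m/s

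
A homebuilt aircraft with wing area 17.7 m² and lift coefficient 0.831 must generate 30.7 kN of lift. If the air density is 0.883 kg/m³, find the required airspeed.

L = ½ρv²S·CL ⇒ v = √(2L/(ρ·S·CL))
v = √(2 × 30700 / (0.883 × 17.7 × 0.831)) = √4728 = 68.8 m/s

v = 68.8 m/s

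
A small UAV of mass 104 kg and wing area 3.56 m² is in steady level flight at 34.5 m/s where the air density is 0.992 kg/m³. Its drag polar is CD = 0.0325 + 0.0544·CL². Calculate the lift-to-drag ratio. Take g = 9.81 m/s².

In steady level flight, lift balances weight: W = mg = 104 × 9.81 = 1020.2 N.
q = ½ρv² = ½ × 0.992 × 34.5² = 590.4 Pa.
CL = W/(q·S) = 1020.2 / (590.4 × 3.56) = 0.4854.
CD = 0.0325 + 0.0544 × 0.4854² = 0.04532.
L/D = CL/CD = 0.4854 / 0.04532 = 10.7

L/D = 10.7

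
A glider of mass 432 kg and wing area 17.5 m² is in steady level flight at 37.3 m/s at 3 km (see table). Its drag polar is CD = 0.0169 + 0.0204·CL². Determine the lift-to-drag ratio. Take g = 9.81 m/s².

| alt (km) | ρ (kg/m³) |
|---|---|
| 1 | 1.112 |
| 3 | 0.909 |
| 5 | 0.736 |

At 3 km, from the table: ρ = 0.909 kg/m³.
In steady level flight, lift balances weight: W = mg = 432 × 9.81 = 4237.9 N.
q = ½ρv² = ½ × 0.909 × 37.3² = 632.3 Pa.
CL = W/(q·S) = 4237.9 / (632.3 × 17.5) = 0.383.
CD = 0.0169 + 0.0204 × 0.383² = 0.01989.
L/D = CL/CD = 0.383 / 0.01989 = 19.3

L/D = 19.3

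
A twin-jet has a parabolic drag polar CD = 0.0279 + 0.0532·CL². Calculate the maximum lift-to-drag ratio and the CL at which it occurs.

(L/D)max = 13, at CL = 0.724

For CD = CD0 + K·CL², (L/D)max occurs at CL* = √(CD0/K) and equals 1/(2√(K·CD0)).
(L/D)max = 1/(2√(0.0532 × 0.0279)) = 1/(2 × 0.03853) = 13
CL* = √(0.0279/0.0532) = 0.724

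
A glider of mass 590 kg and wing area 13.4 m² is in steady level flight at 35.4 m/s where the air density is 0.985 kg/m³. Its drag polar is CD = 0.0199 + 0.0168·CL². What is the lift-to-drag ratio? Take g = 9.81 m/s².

In steady level flight, lift balances weight: W = mg = 590 × 9.81 = 5787.9 N.
Dynamic pressure q = 0.5 × 0.985 × 35.4² = 617.2 Pa.
Required CL = L/(qS) = 5787.9/(617.2·13.4) = 0.6998.
CD = 0.0199 + 0.0168 × 0.6998² = 0.02813.
L/D = CL/CD = 0.6998 / 0.02813 = 24.9

L/D = 24.9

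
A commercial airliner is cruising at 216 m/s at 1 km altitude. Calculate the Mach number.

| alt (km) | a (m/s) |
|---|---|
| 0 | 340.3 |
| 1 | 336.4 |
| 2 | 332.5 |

At 1 km, from the table: a = 336.4 m/s.
M = v/a = 216 / 336.4 = 0.642

M = 0.642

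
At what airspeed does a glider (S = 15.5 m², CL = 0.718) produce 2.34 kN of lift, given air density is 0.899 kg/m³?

v = 21.6 m/s

L = ½ρv²S·CL ⇒ v = √(2L/(ρ·S·CL))
v = √(2 × 2340 / (0.899 × 15.5 × 0.718)) = √467.8 = 21.6 m/s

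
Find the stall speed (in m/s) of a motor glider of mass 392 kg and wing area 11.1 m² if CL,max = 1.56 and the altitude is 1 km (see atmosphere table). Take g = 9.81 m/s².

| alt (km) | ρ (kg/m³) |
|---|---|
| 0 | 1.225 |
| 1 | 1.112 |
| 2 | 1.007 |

At 1 km, from the table: ρ = 1.112 kg/m³.
At stall, lift equals weight: L = W = m·g = 392 × 9.81 = 3846 N.
V_stall = √(2W/(ρ·S·CL,max)) = √(2 × 3846 / (1.112 × 11.1 × 1.56))
V_stall = √399.4 = 20 m/s

V_stall = 20 m/s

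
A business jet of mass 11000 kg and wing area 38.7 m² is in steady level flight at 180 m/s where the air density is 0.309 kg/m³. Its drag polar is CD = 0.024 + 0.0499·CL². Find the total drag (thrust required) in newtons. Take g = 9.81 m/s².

Level flight ⇒ L = W = m·g = 11000 × 9.81 = 1.0791×10^5 N.
Dynamic pressure q = 0.5 × 0.309 × 180² = 5006 Pa.
CL = W/(q·S) = 1.0791×10^5 / (5006 × 38.7) = 0.557.
CD = 0.024 + 0.0499 × 0.557² = 0.03948.
D = q·S·CD = 5006 × 38.7 × 0.03948 = 7649 N

D = 7650 N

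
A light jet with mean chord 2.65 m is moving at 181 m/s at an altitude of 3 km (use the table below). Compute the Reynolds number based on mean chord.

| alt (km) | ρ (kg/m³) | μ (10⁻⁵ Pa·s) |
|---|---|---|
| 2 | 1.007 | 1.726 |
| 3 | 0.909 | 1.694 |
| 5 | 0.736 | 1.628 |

Re = 2.57×10^7

At 3 km, from the table: ρ = 0.909 kg/m³, μ = 1.694×10⁻⁵ Pa·s.
Re = ρ·v·c/μ = 0.909 × 181 × 2.65 / (1.694×10⁻⁵) = 2.57×10^7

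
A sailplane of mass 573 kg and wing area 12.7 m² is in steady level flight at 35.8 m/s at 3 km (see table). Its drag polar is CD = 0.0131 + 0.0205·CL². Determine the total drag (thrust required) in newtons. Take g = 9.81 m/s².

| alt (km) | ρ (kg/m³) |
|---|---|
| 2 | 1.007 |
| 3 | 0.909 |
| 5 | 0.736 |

D = 184 N

At 3 km, from the table: ρ = 0.909 kg/m³.
Level flight ⇒ L = W = m·g = 573 × 9.81 = 5621.1 N.
q = ½ρv² = ½ × 0.909 × 35.8² = 582.5 Pa.
Required CL = L/(qS) = 5621.1/(582.5·12.7) = 0.7598.
CD = 0.0131 + 0.0205 × 0.7598² = 0.02494.
D = q·S·CD = 582.5 × 12.7 × 0.02494 = 184.5 N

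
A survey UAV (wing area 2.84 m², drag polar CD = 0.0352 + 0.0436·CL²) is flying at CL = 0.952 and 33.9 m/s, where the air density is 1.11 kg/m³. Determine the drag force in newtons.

D = 135 N

CD = 0.0352 + 0.0436 × 0.952² = 0.07471
D = ½ρv²S·CD = ½ × 1.11 × 33.9² × 2.84 × 0.07471 = 135 N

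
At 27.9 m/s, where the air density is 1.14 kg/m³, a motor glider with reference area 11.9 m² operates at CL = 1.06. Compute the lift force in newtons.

Dynamic pressure q = ½ρv² = ½ × 1.14 × 27.9² = 443.7 Pa.
L = q·S·CL = 443.7 × 11.9 × 1.06 = 5600 N ≈ 5.6 kN

L = 5600 N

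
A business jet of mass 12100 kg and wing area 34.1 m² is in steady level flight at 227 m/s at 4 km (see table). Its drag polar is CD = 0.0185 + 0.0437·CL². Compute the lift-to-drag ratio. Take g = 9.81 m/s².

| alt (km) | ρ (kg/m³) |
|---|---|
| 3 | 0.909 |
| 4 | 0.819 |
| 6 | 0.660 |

L/D = 8.38

At 4 km, from the table: ρ = 0.819 kg/m³.
Weight W = mg = 12100 × 9.81 = 1.187×10^5 N; in level flight L = W.
q = ½ρv² = ½ × 0.819 × 227² = 21100 Pa.
CL = 2W/(ρv²S) = 2×1.187×10^5/(0.819×227²×34.1) = 0.165.
CD = 0.0185 + 0.0437 × 0.165² = 0.01969.
L/D = CL/CD = 0.165 / 0.01969 = 8.38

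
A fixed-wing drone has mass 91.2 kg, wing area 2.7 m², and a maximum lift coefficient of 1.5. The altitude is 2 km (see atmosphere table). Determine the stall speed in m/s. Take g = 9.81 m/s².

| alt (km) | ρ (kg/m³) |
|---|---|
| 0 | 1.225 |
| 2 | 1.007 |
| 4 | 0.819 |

V_stall = 20.9 m/s

At 2 km, from the table: ρ = 1.007 kg/m³.
At stall, lift equals weight: L = W = m·g = 91.2 × 9.81 = 894.7 N.
From L = ½ρV²S·CL,max = W: V_stall = √(2W/(ρSCL,max)) = √(2·894.7/(1.007·2.7·1.5))
V_stall = √438.7 = 20.9 m/s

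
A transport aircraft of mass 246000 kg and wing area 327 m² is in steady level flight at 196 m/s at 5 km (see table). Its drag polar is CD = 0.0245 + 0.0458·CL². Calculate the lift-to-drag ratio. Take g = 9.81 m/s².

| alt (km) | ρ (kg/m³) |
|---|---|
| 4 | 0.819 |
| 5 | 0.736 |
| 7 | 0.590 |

L/D = 14.1

At 5 km, from the table: ρ = 0.736 kg/m³.
Level flight ⇒ L = W = m·g = 246000 × 9.81 = 2.4133×10^6 N.
q = ½ρv² = ½ × 0.736 × 196² = 14140 Pa.
CL = 2W/(ρv²S) = 2×2.4133×10^6/(0.736×196²×327) = 0.522.
CD = 0.0245 + 0.0458 × 0.522² = 0.03698.
L/D = CL/CD = 0.522 / 0.03698 = 14.1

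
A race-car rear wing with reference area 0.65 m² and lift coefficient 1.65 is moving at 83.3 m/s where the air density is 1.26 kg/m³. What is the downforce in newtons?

L = 4690 N

L = ½ρv²S·CL = ½ × 1.26 × 83.3² × 0.65 × 1.65 = 4690 N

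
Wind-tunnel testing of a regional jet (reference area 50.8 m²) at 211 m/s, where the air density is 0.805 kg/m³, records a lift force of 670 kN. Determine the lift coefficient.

CL = 0.736

From L = ½ρv²S·CL, rearranging gives CL = 2L/(ρv²S).
CL = 2 × 6.7×10^5 / (0.805 × 211² × 50.8) = 0.736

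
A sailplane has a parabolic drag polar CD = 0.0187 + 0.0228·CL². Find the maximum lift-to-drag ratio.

(L/D)max = 24.2

For CD = CD0 + K·CL², (L/D)max occurs at CL* = √(CD0/K) and equals 1/(2√(K·CD0)).
(L/D)max = 1/(2√(0.0228 × 0.0187)) = 1/(2 × 0.02065) = 24.2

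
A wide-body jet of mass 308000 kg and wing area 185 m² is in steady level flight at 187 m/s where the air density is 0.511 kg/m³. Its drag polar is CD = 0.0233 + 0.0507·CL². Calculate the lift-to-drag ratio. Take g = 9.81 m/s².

In steady level flight, lift balances weight: W = mg = 308000 × 9.81 = 3.0215×10^6 N.
q = ½ρv² = ½ × 0.511 × 187² = 8935 Pa.
Required CL = L/(qS) = 3.0215×10^6/(8935·185) = 1.828.
CD = 0.0233 + 0.0507 × 1.828² = 0.1927.
L/D = CL/CD = 1.828 / 0.1927 = 9.49

L/D = 9.49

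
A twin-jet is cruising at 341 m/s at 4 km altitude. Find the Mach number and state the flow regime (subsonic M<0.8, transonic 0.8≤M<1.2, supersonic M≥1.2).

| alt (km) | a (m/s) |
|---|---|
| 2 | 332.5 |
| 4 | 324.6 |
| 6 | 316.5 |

At 4 km, from the table: a = 324.6 m/s.
M = v/a = 341 / 324.6 = 1.05
M = 1.05 → transonic.

M = 1.05 (transonic)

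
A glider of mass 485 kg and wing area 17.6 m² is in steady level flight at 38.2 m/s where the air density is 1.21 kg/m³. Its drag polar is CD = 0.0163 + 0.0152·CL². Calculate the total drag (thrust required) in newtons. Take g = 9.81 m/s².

Weight W = mg = 485 × 9.81 = 4757.9 N; in level flight L = W.
Dynamic pressure q = 0.5 × 1.21 × 38.2² = 882.8 Pa.
CL = 2W/(ρv²S) = 2×4757.9/(1.21×38.2²×17.6) = 0.3062.
CD = 0.0163 + 0.0152 × 0.3062² = 0.01773.
D = q·S·CD = 882.8 × 17.6 × 0.01773 = 275.4 N

D = 275 N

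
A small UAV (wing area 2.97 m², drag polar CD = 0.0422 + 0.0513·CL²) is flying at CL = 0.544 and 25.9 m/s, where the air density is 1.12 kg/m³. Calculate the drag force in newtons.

CD = 0.0422 + 0.0513 × 0.544² = 0.05738
D = ½ρv²S·CD = ½ × 1.12 × 25.9² × 2.97 × 0.05738 = 64 N

D = 64 N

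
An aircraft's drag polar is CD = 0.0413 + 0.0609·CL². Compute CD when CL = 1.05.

CD = 0.108

CD = 0.0413 + 0.0609 × 1.05² = 0.0413 + 0.06714 = 0.108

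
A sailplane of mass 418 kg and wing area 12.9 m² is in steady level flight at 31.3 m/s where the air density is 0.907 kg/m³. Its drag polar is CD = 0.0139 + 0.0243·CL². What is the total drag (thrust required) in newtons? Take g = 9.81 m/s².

D = 151 N

Weight W = mg = 418 × 9.81 = 4100.6 N; in level flight L = W.
Dynamic pressure q = 0.5 × 0.907 × 31.3² = 444.3 Pa.
Required CL = L/(qS) = 4100.6/(444.3·12.9) = 0.7155.
CD = 0.0139 + 0.0243 × 0.7155² = 0.02634.
D = q·S·CD = 444.3 × 12.9 × 0.02634 = 151 N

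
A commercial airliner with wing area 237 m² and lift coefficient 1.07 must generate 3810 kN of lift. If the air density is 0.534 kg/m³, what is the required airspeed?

L = ½ρv²S·CL ⇒ v = √(2L/(ρ·S·CL))
v = √(2 × 3.81×10^6 / (0.534 × 237 × 1.07)) = √56270 = 237 m/s

v = 237 m/s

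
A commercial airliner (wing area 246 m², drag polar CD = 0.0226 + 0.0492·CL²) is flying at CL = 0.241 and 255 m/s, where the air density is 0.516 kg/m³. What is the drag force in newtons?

D = 1.05×10^5 N

CD = 0.0226 + 0.0492 × 0.241² = 0.02546
D = ½ρv²S·CD = ½ × 0.516 × 255² × 246 × 0.02546 = 1.05×10^5 N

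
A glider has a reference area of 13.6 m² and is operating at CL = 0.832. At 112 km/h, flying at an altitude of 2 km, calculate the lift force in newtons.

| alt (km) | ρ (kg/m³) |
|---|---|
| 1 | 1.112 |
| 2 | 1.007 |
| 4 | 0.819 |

At 2 km, from the table: ρ = 1.007 kg/m³.
Convert speed: v = 112 km/h ÷ 3.6 = 31.11 m/s.
Dynamic pressure q = ½ρv² = ½ × 1.007 × 31.11² = 487.3 Pa.
L = q·S·CL = 487.3 × 13.6 × 0.832 = 5510 N ≈ 5.51 kN

L = 5510 N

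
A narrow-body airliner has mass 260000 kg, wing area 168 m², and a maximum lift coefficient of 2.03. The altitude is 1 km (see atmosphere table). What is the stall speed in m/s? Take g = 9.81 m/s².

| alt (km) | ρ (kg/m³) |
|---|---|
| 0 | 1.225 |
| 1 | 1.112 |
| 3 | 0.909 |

V_stall = 116 m/s

At 1 km, from the table: ρ = 1.112 kg/m³.
Stall occurs when L = W at CL,max. W = mg = 260000 × 9.81 = 2.551×10^6 N.
From L = ½ρV²S·CL,max = W: V_stall = √(2W/(ρSCL,max)) = √(2·2.551×10^6/(1.112·168·2.03))
V_stall = √13450 = 116 m/s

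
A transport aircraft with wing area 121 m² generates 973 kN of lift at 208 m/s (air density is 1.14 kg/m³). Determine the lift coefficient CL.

From L = ½ρv²S·CL, rearranging gives CL = 2L/(ρv²S).
CL = 2 × 9.73×10^5 / (1.14 × 208² × 121) = 0.326

CL = 0.326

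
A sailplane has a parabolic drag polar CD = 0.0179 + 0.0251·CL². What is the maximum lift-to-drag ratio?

(L/D)max = 23.6

For CD = CD0 + K·CL², (L/D)max occurs at CL* = √(CD0/K) and equals 1/(2√(K·CD0)).
(L/D)max = 1/(2√(0.0251 × 0.0179)) = 1/(2 × 0.0212) = 23.6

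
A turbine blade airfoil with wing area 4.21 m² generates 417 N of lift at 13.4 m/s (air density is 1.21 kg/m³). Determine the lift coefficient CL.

From L = ½ρv²S·CL, rearranging gives CL = 2L/(ρv²S).
CL = 2 × 417 / (1.21 × 13.4² × 4.21) = 0.912

CL = 0.912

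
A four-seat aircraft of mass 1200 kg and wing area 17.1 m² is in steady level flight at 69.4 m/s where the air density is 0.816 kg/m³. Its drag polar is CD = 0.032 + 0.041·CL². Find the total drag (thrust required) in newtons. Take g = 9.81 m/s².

Level flight ⇒ L = W = m·g = 1200 × 9.81 = 11772 N.
Dynamic pressure q = 0.5 × 0.816 × 69.4² = 1965 Pa.
Required CL = L/(qS) = 11772/(1965·17.1) = 0.3503.
CD = 0.032 + 0.041 × 0.3503² = 0.03703.
D = q·S·CD = 1965 × 17.1 × 0.03703 = 1244 N

D = 1240 N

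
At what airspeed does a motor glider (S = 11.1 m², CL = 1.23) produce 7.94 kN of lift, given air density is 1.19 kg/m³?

L = ½ρv²S·CL ⇒ v = √(2L/(ρ·S·CL))
v = √(2 × 7940 / (1.19 × 11.1 × 1.23)) = √977.4 = 31.3 m/s

v = 31.3 m/s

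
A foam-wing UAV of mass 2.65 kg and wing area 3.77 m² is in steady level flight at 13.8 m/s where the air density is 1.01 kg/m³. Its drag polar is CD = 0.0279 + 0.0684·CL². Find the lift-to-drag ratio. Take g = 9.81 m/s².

Level flight ⇒ L = W = m·g = 2.65 × 9.81 = 25.997 N.
Dynamic pressure q = 0.5 × 1.01 × 13.8² = 96.17 Pa.
Required CL = L/(qS) = 25.997/(96.17·3.77) = 0.0717.
CD = 0.0279 + 0.0684 × 0.0717² = 0.02825.
L/D = CL/CD = 0.0717 / 0.02825 = 2.54

L/D = 2.54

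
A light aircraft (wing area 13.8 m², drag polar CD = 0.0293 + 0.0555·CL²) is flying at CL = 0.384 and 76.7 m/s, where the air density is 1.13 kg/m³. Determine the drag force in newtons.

CD = 0.0293 + 0.0555 × 0.384² = 0.03748
D = ½ρv²S·CD = ½ × 1.13 × 76.7² × 13.8 × 0.03748 = 1720 N

D = 1720 N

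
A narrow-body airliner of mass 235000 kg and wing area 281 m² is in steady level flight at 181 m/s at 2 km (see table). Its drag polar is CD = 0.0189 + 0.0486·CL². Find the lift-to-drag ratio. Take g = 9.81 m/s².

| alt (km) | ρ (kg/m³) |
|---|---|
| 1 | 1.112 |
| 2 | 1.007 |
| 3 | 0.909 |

L/D = 16.1

At 2 km, from the table: ρ = 1.007 kg/m³.
In steady level flight, lift balances weight: W = mg = 235000 × 9.81 = 2.3054×10^6 N.
q = ½ρv² = ½ × 1.007 × 181² = 16500 Pa.
CL = 2W/(ρv²S) = 2×2.3054×10^6/(1.007×181²×281) = 0.4974.
CD = 0.0189 + 0.0486 × 0.4974² = 0.03092.
L/D = CL/CD = 0.4974 / 0.03092 = 16.1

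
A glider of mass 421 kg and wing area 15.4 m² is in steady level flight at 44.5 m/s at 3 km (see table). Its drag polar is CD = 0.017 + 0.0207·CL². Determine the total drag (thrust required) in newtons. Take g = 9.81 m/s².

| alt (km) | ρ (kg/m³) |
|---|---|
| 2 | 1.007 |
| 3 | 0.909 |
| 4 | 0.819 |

At 3 km, from the table: ρ = 0.909 kg/m³.
Weight W = mg = 421 × 9.81 = 4130 N; in level flight L = W.
q = ½ρv² = ½ × 0.909 × 44.5² = 900 Pa.
CL = 2W/(ρv²S) = 2×4130/(0.909×44.5²×15.4) = 0.298.
CD = 0.017 + 0.0207 × 0.298² = 0.01884.
D = q·S·CD = 900 × 15.4 × 0.01884 = 261.1 N

D = 261 N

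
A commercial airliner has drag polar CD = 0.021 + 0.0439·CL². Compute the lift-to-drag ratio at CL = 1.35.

L/D = 13.4

CD = 0.021 + 0.0439 × 1.35² = 0.101
L/D = CL/CD = 1.35 / 0.101 = 13.4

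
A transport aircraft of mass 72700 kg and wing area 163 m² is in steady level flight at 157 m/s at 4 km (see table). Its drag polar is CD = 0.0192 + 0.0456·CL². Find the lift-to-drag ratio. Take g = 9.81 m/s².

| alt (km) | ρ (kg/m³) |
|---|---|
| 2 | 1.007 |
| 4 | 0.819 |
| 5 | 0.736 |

At 4 km, from the table: ρ = 0.819 kg/m³.
Weight W = mg = 72700 × 9.81 = 7.1319×10^5 N; in level flight L = W.
Dynamic pressure q = 0.5 × 0.819 × 157² = 10090 Pa.
CL = W/(q·S) = 7.1319×10^5 / (10090 × 163) = 0.4335.
CD = 0.0192 + 0.0456 × 0.4335² = 0.02777.
L/D = CL/CD = 0.4335 / 0.02777 = 15.6

L/D = 15.6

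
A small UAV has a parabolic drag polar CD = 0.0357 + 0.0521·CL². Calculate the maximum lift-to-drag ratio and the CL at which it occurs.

(L/D)max = 11.6, at CL = 0.828

For CD = CD0 + K·CL², (L/D)max occurs at CL* = √(CD0/K) and equals 1/(2√(K·CD0)).
(L/D)max = 1/(2√(0.0521 × 0.0357)) = 1/(2 × 0.04313) = 11.6
CL* = √(0.0357/0.0521) = 0.828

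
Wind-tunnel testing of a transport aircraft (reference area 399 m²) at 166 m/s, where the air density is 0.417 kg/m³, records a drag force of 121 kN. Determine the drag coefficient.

CD = 0.0528

From D = ½ρv²S·CD, rearranging gives CD = 2D/(ρv²S).
CD = 2 × 1.21×10^5 / (0.417 × 166² × 399) = 0.0528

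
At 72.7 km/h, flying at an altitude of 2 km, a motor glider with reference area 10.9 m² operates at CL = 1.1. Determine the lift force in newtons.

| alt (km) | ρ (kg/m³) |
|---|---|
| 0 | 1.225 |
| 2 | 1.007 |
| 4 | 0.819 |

At 2 km, from the table: ρ = 1.007 kg/m³.
Convert speed: v = 72.7 km/h ÷ 3.6 = 20.19 m/s.
Dynamic pressure q = ½ρv² = ½ × 1.007 × 20.19² = 205.3 Pa.
L = q·S·CL = 205.3 × 10.9 × 1.1 = 2460 N

L = 2460 N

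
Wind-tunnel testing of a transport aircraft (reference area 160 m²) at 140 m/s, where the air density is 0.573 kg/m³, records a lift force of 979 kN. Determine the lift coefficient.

CL = 1.09

From L = ½ρv²S·CL, rearranging gives CL = 2L/(ρv²S).
CL = 2 × 9.79×10^5 / (0.573 × 140² × 160) = 1.09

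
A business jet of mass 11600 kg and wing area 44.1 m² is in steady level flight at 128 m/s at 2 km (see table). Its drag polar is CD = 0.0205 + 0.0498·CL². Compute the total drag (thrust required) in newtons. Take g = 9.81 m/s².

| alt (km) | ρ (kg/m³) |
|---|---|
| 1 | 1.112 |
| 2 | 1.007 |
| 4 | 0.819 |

At 2 km, from the table: ρ = 1.007 kg/m³.
Weight W = mg = 11600 × 9.81 = 1.138×10^5 N; in level flight L = W.
q = ½ρv² = ½ × 1.007 × 128² = 8249 Pa.
CL = W/(q·S) = 1.138×10^5 / (8249 × 44.1) = 0.3128.
CD = 0.0205 + 0.0498 × 0.3128² = 0.02537.
D = q·S·CD = 8249 × 44.1 × 0.02537 = 9230 N

D = 9230 N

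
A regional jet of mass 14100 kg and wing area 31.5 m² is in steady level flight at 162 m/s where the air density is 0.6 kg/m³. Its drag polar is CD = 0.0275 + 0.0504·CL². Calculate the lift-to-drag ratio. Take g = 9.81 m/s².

L/D = 12.9

Weight W = mg = 14100 × 9.81 = 1.3832×10^5 N; in level flight L = W.
Dynamic pressure q = 0.5 × 0.6 × 162² = 7873 Pa.
CL = W/(q·S) = 1.3832×10^5 / (7873 × 31.5) = 0.5577.
CD = 0.0275 + 0.0504 × 0.5577² = 0.04318.
L/D = CL/CD = 0.5577 / 0.04318 = 12.9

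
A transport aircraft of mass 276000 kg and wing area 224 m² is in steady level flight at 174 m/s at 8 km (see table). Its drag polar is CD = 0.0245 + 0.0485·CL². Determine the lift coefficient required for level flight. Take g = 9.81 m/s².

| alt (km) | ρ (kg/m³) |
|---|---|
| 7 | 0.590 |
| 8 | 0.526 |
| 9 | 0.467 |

At 8 km, from the table: ρ = 0.526 kg/m³.
In steady level flight, lift balances weight: W = mg = 276000 × 9.81 = 2.7076×10^6 N.
q = ½ρv² = ½ × 0.526 × 174² = 7963 Pa.
CL = W/(q·S) = 2.7076×10^6 / (7963 × 224) = 1.518.

CL = 1.52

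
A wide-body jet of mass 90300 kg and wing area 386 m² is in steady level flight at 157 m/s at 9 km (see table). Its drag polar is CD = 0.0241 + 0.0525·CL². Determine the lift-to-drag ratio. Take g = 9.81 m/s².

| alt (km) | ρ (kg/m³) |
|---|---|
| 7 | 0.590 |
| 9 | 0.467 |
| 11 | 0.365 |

L/D = 12.3

At 9 km, from the table: ρ = 0.467 kg/m³.
Weight W = mg = 90300 × 9.81 = 8.8584×10^5 N; in level flight L = W.
Dynamic pressure q = 0.5 × 0.467 × 157² = 5756 Pa.
CL = W/(q·S) = 8.8584×10^5 / (5756 × 386) = 0.3987.
CD = 0.0241 + 0.0525 × 0.3987² = 0.03245.
L/D = CL/CD = 0.3987 / 0.03245 = 12.3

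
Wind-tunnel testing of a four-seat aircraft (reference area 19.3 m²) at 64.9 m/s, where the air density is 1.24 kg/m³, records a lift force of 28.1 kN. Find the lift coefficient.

CL = 0.558

From L = ½ρv²S·CL, rearranging gives CL = 2L/(ρv²S).
CL = 2 × 28100 / (1.24 × 64.9² × 19.3) = 0.558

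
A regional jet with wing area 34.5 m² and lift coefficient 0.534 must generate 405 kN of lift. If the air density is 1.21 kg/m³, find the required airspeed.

v = 191 m/s

L = ½ρv²S·CL ⇒ v = √(2L/(ρ·S·CL))
v = √(2 × 4.05×10^5 / (1.21 × 34.5 × 0.534)) = √36340 = 191 m/s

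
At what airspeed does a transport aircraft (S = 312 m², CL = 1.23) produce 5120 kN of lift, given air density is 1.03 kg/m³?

v = 161 m/s

L = ½ρv²S·CL ⇒ v = √(2L/(ρ·S·CL))
v = √(2 × 5.12×10^6 / (1.03 × 312 × 1.23)) = √25910 = 161 m/s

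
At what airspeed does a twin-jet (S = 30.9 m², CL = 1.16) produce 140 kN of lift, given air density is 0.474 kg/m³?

L = ½ρv²S·CL ⇒ v = √(2L/(ρ·S·CL))
v = √(2 × 1.4×10^5 / (0.474 × 30.9 × 1.16)) = √16480 = 128 m/s

v = 128 m/s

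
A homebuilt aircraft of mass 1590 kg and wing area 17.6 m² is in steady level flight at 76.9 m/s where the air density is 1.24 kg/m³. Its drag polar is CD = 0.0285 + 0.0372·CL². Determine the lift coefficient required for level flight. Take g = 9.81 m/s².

Weight W = mg = 1590 × 9.81 = 15598 N; in level flight L = W.
Dynamic pressure q = 0.5 × 1.24 × 76.9² = 3666 Pa.
CL = 2W/(ρv²S) = 2×15598/(1.24×76.9²×17.6) = 0.2417.

CL = 0.242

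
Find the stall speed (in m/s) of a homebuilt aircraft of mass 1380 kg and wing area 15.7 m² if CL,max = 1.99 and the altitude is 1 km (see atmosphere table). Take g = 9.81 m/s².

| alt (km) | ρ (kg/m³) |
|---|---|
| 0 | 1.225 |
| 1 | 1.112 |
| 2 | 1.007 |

V_stall = 27.9 m/s

At 1 km, from the table: ρ = 1.112 kg/m³.
At stall, lift equals weight: L = W = m·g = 1380 × 9.81 = 13540 N.
V_stall = √(2W/(ρ·S·CL,max)) = √(2 × 13540 / (1.112 × 15.7 × 1.99))
V_stall = √779.3 = 27.9 m/s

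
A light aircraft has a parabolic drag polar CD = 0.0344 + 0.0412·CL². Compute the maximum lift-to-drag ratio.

For CD = CD0 + K·CL², (L/D)max occurs at CL* = √(CD0/K) and equals 1/(2√(K·CD0)).
(L/D)max = 1/(2√(0.0412 × 0.0344)) = 1/(2 × 0.03765) = 13.3

(L/D)max = 13.3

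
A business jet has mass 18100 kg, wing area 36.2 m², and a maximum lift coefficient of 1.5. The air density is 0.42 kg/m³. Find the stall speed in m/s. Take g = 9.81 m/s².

V_stall = 125 m/s

At stall, lift equals weight: L = W = m·g = 18100 × 9.81 = 1.776×10^5 N.
V_stall = √(2W/(ρ·S·CL,max)) = √(2 × 1.776×10^5 / (0.42 × 36.2 × 1.5))
V_stall = √15570 = 125 m/s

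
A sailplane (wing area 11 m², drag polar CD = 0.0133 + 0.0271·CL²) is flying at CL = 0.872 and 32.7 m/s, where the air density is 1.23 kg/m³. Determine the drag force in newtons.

CD = 0.0133 + 0.0271 × 0.872² = 0.03391
D = ½ρv²S·CD = ½ × 1.23 × 32.7² × 11 × 0.03391 = 245 N

D = 245 N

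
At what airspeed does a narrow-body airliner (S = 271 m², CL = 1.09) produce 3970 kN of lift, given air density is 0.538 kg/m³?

L = ½ρv²S·CL ⇒ v = √(2L/(ρ·S·CL))
v = √(2 × 3.97×10^6 / (0.538 × 271 × 1.09)) = √49960 = 224 m/s

v = 224 m/s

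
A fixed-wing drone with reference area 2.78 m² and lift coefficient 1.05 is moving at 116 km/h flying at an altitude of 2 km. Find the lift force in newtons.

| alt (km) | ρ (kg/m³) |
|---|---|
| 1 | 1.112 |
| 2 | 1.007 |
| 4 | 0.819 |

At 2 km, from the table: ρ = 1.007 kg/m³.
Convert speed: v = 116 km/h ÷ 3.6 = 32.22 m/s.
Dynamic pressure q = ½ρv² = ½ × 1.007 × 32.22² = 522.8 Pa.
L = q·S·CL = 522.8 × 2.78 × 1.05 = 1530 N

L = 1530 N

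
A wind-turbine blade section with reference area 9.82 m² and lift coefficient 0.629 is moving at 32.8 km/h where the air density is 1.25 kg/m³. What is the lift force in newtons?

L = 320 N

Convert speed: v = 32.8 km/h ÷ 3.6 = 9.111 m/s.
L = ½ρv²S·CL = ½ × 1.25 × 9.111² × 9.82 × 0.629 = 320 N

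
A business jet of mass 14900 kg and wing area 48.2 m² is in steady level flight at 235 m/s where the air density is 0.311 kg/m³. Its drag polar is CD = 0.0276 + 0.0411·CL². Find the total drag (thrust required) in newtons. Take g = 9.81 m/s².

D = 13500 N

Weight W = mg = 14900 × 9.81 = 1.4617×10^5 N; in level flight L = W.
Dynamic pressure q = 0.5 × 0.311 × 235² = 8587 Pa.
CL = W/(q·S) = 1.4617×10^5 / (8587 × 48.2) = 0.3531.
CD = 0.0276 + 0.0411 × 0.3531² = 0.03273.
D = q·S·CD = 8587 × 48.2 × 0.03273 = 13550 N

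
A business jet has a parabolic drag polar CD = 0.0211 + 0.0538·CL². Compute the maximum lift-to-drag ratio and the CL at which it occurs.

For CD = CD0 + K·CL², (L/D)max occurs at CL* = √(CD0/K) and equals 1/(2√(K·CD0)).
(L/D)max = 1/(2√(0.0538 × 0.0211)) = 1/(2 × 0.03369) = 14.8
CL* = √(0.0211/0.0538) = 0.626

(L/D)max = 14.8, at CL = 0.626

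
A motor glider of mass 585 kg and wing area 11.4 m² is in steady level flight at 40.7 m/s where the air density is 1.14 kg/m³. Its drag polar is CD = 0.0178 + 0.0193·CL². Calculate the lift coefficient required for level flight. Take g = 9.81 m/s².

CL = 0.533

Weight W = mg = 585 × 9.81 = 5738.9 N; in level flight L = W.
Dynamic pressure q = 0.5 × 1.14 × 40.7² = 944.2 Pa.
CL = 2W/(ρv²S) = 2×5738.9/(1.14×40.7²×11.4) = 0.5332.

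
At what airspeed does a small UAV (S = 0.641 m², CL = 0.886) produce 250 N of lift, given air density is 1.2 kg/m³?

L = ½ρv²S·CL ⇒ v = √(2L/(ρ·S·CL))
v = √(2 × 250 / (1.2 × 0.641 × 0.886)) = √733.7 = 27.1 m/s

v = 27.1 m/s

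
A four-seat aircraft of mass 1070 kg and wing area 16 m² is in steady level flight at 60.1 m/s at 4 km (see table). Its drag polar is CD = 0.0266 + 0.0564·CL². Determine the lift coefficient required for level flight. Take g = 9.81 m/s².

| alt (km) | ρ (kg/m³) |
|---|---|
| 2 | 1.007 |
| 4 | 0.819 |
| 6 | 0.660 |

CL = 0.444

At 4 km, from the table: ρ = 0.819 kg/m³.
In steady level flight, lift balances weight: W = mg = 1070 × 9.81 = 10497 N.
Dynamic pressure q = 0.5 × 0.819 × 60.1² = 1479 Pa.
CL = 2W/(ρv²S) = 2×10497/(0.819×60.1²×16) = 0.4435.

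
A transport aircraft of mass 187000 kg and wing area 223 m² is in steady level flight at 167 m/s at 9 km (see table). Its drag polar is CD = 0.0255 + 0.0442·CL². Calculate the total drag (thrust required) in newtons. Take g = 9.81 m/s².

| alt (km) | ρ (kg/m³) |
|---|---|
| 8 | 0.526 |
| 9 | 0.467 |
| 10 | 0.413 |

At 9 km, from the table: ρ = 0.467 kg/m³.
Weight W = mg = 187000 × 9.81 = 1.8345×10^6 N; in level flight L = W.
Dynamic pressure q = 0.5 × 0.467 × 167² = 6512 Pa.
CL = W/(q·S) = 1.8345×10^6 / (6512 × 223) = 1.263.
CD = 0.0255 + 0.0442 × 1.263² = 0.09603.
D = q·S·CD = 6512 × 223 × 0.09603 = 1.395×10^5 N

D = 1.39×10^5 N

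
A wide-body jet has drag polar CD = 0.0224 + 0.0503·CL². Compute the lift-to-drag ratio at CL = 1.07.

CD = 0.0224 + 0.0503 × 1.07² = 0.07999
L/D = CL/CD = 1.07 / 0.07999 = 13.4

L/D = 13.4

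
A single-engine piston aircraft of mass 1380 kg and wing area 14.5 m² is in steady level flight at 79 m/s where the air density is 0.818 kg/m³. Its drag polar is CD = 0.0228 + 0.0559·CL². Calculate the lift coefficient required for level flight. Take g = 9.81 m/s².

CL = 0.366

In steady level flight, lift balances weight: W = mg = 1380 × 9.81 = 13538 N.
Dynamic pressure q = 0.5 × 0.818 × 79² = 2553 Pa.
Required CL = L/(qS) = 13538/(2553·14.5) = 0.3658.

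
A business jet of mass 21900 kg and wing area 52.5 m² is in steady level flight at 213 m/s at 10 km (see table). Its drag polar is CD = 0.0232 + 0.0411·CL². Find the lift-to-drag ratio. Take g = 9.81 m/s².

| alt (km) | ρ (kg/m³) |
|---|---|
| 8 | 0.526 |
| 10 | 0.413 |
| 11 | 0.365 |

L/D = 14.1

At 10 km, from the table: ρ = 0.413 kg/m³.
Weight W = mg = 21900 × 9.81 = 2.1484×10^5 N; in level flight L = W.
q = ½ρv² = ½ × 0.413 × 213² = 9369 Pa.
CL = 2W/(ρv²S) = 2×2.1484×10^5/(0.413×213²×52.5) = 0.4368.
CD = 0.0232 + 0.0411 × 0.4368² = 0.03104.
L/D = CL/CD = 0.4368 / 0.03104 = 14.1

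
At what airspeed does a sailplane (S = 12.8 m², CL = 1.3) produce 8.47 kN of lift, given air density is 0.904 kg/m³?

v = 33.6 m/s

L = ½ρv²S·CL ⇒ v = √(2L/(ρ·S·CL))
v = √(2 × 8470 / (0.904 × 12.8 × 1.3)) = √1126 = 33.6 m/s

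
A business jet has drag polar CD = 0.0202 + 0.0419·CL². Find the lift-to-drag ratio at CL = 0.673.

CD = 0.0202 + 0.0419 × 0.673² = 0.03918
L/D = CL/CD = 0.673 / 0.03918 = 17.2

L/D = 17.2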